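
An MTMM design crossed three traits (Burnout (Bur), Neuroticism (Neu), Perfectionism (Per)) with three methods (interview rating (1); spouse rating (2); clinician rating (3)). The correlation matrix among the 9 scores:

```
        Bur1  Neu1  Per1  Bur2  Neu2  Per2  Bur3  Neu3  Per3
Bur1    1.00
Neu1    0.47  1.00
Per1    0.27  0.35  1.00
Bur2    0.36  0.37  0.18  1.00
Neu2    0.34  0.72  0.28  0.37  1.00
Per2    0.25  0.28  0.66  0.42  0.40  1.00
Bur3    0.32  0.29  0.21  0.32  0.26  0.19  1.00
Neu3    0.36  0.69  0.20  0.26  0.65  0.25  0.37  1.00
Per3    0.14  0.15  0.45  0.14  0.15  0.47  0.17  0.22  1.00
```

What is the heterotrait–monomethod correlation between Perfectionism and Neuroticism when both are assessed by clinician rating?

0.22

Different traits, same method: r(Per3, Neu3) = 0.22.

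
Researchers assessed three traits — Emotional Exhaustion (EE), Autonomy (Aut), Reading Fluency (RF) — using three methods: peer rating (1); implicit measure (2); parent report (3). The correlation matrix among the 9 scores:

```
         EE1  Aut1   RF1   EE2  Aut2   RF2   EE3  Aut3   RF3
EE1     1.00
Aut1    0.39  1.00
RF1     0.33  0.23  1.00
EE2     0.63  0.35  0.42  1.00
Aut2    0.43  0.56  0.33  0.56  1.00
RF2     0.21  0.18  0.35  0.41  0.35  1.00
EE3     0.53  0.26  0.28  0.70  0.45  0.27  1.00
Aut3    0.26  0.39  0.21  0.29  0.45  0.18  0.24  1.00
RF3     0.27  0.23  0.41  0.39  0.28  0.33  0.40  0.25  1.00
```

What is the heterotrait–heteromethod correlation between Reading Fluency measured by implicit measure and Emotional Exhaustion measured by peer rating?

Different traits and methods: r(RF2, EE1) = 0.21.

0.21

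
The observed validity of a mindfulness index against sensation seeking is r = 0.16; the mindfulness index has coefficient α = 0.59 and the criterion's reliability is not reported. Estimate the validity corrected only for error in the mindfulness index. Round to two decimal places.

Single correction: r_c = r_obs / √r_xx = 0.16 / √0.59 = 0.16 / 0.7681 ≈ 0.21.

0.21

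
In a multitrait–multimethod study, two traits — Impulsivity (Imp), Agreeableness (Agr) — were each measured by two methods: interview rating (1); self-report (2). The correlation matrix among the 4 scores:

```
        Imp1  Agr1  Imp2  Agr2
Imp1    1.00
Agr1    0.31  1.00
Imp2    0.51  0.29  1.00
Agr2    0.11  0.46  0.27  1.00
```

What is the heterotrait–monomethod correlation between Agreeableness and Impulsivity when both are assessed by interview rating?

Different traits, same method: r(Agr1, Imp1) = 0.31.

0.31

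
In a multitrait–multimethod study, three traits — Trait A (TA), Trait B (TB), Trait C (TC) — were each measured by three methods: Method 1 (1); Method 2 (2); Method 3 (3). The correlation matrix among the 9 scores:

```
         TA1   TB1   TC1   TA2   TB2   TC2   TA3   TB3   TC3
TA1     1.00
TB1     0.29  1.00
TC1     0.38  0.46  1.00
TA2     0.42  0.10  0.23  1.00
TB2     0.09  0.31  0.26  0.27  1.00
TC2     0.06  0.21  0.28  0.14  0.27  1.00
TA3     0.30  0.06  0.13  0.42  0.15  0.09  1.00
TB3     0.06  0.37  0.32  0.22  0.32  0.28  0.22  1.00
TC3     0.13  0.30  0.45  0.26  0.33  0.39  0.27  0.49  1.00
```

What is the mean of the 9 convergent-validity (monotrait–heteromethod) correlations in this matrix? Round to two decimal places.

0.36

Convergent values: 0.42, 0.30, 0.42, 0.31, 0.37, 0.32, 0.28, 0.45, 0.39; mean = 3.26/9 = 0.36.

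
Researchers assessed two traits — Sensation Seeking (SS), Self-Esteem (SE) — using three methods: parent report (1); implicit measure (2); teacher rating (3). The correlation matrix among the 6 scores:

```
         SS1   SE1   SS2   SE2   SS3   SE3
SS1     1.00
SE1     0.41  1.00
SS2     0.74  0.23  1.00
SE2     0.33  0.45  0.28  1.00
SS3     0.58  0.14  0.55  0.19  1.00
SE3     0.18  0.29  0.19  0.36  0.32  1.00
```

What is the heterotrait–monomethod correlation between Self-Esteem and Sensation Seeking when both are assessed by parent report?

0.41

Different traits, same method: r(SE1, SS1) = 0.41.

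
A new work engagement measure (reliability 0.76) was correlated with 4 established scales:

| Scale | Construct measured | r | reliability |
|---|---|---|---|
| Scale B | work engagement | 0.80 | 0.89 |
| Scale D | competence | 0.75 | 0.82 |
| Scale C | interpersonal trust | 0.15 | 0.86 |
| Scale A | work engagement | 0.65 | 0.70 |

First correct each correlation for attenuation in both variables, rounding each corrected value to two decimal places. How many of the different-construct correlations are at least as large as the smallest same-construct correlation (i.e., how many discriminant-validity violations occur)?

1

Disattenuated r (r / √(r_scale · r_new)):
  Scale B (conv): 0.80 / √(0.89·0.76) = 0.97
  Scale D (disc): 0.75 / √(0.82·0.76) = 0.95
  Scale C (disc): 0.15 / √(0.86·0.76) = 0.19
  Scale A (conv): 0.65 / √(0.70·0.76) = 0.89
Smallest convergent = 0.89. Discriminant values: 0.95, 0.19; count ≥ 0.89 → 1.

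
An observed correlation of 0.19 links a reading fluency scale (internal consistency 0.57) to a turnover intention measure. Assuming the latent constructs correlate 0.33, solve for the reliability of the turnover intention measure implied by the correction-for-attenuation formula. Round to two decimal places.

0.58

r_true = r_obs / √(r_xx · r_yy) ⇒ 0.33 = 0.19 / √(0.57 · r_yy).
√(0.57 · r_yy) = 0.19 / 0.33 = 0.5758; 0.57 · r_yy = 0.3315; r_yy = 0.3315 / 0.57 ≈ 0.58.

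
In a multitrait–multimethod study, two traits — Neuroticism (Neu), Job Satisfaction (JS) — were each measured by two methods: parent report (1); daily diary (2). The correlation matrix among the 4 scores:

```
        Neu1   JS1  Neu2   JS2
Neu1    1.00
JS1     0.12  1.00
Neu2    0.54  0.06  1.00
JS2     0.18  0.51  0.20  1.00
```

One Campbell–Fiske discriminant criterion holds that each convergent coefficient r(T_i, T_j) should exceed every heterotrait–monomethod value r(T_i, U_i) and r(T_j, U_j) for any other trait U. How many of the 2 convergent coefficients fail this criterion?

Each convergent coefficient versus the relevant comparison correlations:
Neu (methods 1·2): 0.54 vs {0.12, 0.20} → pass.
JS (methods 1·2): 0.51 vs {0.12, 0.20} → pass.
0 of 2 fail.

0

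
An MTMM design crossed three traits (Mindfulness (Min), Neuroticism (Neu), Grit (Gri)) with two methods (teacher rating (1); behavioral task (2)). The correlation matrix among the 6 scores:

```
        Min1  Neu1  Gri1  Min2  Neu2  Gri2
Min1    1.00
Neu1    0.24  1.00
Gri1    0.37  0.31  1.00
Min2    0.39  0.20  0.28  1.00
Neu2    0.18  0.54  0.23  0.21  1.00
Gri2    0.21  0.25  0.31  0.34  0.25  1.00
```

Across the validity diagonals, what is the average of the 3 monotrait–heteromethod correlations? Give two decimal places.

0.41

Convergent values: 0.39, 0.54, 0.31; mean = 1.24/3 = 0.41.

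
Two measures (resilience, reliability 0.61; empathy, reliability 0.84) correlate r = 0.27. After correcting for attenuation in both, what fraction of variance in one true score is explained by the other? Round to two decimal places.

Disattenuated r = 0.27 / √(0.61 × 0.84) = 0.27 / 0.7158 = 0.3772.
Shared true-score variance = 0.3772² = 0.1423 ≈ 0.14.

0.14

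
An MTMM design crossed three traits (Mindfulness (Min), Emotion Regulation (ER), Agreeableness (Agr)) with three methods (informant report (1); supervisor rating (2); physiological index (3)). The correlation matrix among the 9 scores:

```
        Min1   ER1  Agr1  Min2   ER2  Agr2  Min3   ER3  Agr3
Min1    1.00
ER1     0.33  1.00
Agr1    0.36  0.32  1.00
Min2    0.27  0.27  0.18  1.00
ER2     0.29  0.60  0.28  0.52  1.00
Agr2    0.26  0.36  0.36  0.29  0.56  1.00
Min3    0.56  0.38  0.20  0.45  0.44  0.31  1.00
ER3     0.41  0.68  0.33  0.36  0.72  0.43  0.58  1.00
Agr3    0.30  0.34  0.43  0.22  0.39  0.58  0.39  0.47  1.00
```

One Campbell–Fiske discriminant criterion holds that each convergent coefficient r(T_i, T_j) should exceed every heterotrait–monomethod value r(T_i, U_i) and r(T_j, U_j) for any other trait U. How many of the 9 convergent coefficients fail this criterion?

5

Convergent coefficients and their comparison sets:
Min (methods 1·2): 0.27 vs {0.33, 0.52, 0.36, 0.29} → fail.
Min (methods 1·3): 0.56 vs {0.33, 0.58, 0.36, 0.39} → fail.
Min (methods 2·3): 0.45 vs {0.52, 0.58, 0.29, 0.39} → fail.
ER (methods 1·2): 0.60 vs {0.33, 0.52, 0.32, 0.56} → pass.
ER (methods 1·3): 0.68 vs {0.33, 0.58, 0.32, 0.47} → pass.
ER (methods 2·3): 0.72 vs {0.52, 0.58, 0.56, 0.47} → pass.
Agr (methods 1·2): 0.36 vs {0.36, 0.29, 0.32, 0.56} → fail.
Agr (methods 1·3): 0.43 vs {0.36, 0.39, 0.32, 0.47} → fail.
Agr (methods 2·3): 0.58 vs {0.29, 0.39, 0.56, 0.47} → pass.
5 of 9 fail.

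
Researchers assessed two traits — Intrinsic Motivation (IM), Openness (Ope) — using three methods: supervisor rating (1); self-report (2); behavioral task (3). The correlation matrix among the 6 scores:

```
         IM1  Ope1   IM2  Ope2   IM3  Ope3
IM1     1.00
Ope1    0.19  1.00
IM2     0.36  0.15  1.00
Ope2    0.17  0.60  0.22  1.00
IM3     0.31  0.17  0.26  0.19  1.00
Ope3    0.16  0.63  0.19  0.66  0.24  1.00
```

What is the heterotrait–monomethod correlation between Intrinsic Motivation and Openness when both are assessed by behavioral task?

Different traits, same method: r(IM3, Ope3) = 0.24.

0.24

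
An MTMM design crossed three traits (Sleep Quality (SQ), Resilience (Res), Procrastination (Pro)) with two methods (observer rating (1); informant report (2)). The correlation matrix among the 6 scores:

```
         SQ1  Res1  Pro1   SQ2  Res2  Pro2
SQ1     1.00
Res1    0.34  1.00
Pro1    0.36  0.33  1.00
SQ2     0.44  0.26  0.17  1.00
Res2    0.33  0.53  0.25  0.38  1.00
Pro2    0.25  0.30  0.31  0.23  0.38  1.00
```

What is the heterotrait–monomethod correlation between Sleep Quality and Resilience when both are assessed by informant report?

Different traits, same method: r(SQ2, Res2) = 0.38.

0.38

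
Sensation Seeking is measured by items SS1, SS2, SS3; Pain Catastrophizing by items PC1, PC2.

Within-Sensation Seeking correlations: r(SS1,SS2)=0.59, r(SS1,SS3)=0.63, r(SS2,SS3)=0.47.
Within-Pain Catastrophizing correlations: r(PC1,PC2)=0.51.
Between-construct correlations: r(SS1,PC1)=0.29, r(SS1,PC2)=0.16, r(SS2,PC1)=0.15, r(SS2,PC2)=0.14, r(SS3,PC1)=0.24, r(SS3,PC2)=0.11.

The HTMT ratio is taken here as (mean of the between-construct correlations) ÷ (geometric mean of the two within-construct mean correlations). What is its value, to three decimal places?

Mean heterotrait r = 1.09/6 = 0.1817.
Mean within-SS = 1.69/3 = 0.5633; mean within-PC = 0.51/1 = 0.5100.
Geometric mean = √(0.5633 × 0.5100) = 0.5360.
HTMT = 0.1817 / 0.5360 = 0.339.

0.339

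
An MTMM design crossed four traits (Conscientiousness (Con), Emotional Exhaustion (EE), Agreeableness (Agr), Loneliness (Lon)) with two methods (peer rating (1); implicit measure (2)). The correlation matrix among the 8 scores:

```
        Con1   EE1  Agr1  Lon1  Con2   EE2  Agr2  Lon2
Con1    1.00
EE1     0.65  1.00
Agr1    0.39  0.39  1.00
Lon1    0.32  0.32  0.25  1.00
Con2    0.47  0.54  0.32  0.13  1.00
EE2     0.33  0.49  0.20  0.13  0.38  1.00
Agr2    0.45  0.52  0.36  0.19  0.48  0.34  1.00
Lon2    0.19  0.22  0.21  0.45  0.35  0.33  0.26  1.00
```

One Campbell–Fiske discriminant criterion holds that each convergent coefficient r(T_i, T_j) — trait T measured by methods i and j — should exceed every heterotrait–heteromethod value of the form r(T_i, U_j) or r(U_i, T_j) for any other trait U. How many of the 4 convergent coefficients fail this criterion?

Checking each validity diagonal entry against its comparison values:
Con (methods 1·2): 0.47 vs {0.33, 0.54, 0.45, 0.32, 0.19, 0.13} → fail.
EE (methods 1·2): 0.49 vs {0.54, 0.33, 0.52, 0.20, 0.22, 0.13} → fail.
Agr (methods 1·2): 0.36 vs {0.32, 0.45, 0.20, 0.52, 0.21, 0.19} → fail.
Lon (methods 1·2): 0.45 vs {0.13, 0.19, 0.13, 0.22, 0.19, 0.21} → pass.
3 of 4 fail.

3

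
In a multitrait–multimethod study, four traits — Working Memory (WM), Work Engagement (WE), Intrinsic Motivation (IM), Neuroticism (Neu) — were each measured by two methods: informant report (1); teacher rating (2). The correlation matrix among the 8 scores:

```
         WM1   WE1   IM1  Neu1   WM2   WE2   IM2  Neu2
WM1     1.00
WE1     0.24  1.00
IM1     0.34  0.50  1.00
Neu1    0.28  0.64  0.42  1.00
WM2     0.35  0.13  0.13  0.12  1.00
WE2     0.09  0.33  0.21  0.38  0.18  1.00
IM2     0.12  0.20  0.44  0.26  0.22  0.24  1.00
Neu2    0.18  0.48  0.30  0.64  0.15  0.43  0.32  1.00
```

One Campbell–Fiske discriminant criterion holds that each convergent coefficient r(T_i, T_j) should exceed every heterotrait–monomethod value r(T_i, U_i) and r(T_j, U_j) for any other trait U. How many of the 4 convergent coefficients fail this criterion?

Convergent coefficients and their comparison sets:
WM (methods 1·2): 0.35 vs {0.24, 0.18, 0.34, 0.22, 0.28, 0.15} → pass.
WE (methods 1·2): 0.33 vs {0.24, 0.18, 0.50, 0.24, 0.64, 0.43} → fail.
IM (methods 1·2): 0.44 vs {0.34, 0.22, 0.50, 0.24, 0.42, 0.32} → fail.
Neu (methods 1·2): 0.64 vs {0.28, 0.15, 0.64, 0.43, 0.42, 0.32} → fail.
3 of 4 fail.

3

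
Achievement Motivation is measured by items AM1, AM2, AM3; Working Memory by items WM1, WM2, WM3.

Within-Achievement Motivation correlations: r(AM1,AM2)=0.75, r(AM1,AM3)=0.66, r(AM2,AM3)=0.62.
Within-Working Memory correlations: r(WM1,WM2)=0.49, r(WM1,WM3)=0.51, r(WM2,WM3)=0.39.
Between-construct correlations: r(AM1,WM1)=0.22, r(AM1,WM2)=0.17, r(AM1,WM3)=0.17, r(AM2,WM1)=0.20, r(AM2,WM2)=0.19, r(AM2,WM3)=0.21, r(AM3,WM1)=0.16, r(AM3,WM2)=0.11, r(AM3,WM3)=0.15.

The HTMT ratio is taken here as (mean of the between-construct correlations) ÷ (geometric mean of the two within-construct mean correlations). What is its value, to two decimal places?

Mean heterotrait r = 1.58/9 = 0.1756.
Mean within-AM = 2.03/3 = 0.6767; mean within-WM = 1.39/3 = 0.4633.
Geometric mean = √(0.6767 × 0.4633) = 0.5599.
HTMT = 0.1756 / 0.5599 = 0.31.

0.31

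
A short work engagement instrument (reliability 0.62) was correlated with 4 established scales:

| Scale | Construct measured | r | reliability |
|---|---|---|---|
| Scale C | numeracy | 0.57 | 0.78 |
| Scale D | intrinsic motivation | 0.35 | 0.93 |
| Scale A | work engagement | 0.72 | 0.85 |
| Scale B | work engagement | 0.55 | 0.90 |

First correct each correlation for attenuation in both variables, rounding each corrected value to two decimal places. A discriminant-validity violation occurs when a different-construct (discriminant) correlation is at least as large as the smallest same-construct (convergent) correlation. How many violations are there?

1

Disattenuated r (r / √(r_scale · r_new)):
  Scale C (disc): 0.57 / √(0.78·0.62) = 0.82
  Scale D (disc): 0.35 / √(0.93·0.62) = 0.46
  Scale A (conv): 0.72 / √(0.85·0.62) = 0.99
  Scale B (conv): 0.55 / √(0.90·0.62) = 0.74
Smallest convergent = 0.74. Discriminant values: 0.82, 0.46; count ≥ 0.74 → 1.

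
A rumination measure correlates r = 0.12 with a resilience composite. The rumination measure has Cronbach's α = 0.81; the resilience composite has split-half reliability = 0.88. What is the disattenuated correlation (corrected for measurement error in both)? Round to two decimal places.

0.14

r_true = r_obs / √(r_xx · r_yy) = 0.12 / √(0.81 × 0.88) = 0.12 / √0.7128 = 0.12 / 0.8443 ≈ 0.14.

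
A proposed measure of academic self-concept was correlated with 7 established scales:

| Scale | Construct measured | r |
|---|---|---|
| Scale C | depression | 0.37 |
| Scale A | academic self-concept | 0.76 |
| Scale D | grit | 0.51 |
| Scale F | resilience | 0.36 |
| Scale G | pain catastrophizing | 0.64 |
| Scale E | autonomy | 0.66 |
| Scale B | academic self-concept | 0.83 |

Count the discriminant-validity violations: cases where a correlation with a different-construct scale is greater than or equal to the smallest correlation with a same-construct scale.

Convergent (same construct = academic self-concept): Scale A, Scale B.
Smallest convergent = 0.76. Discriminant values: 0.37, 0.51, 0.36, 0.64, 0.66; count ≥ 0.76 → 0.

0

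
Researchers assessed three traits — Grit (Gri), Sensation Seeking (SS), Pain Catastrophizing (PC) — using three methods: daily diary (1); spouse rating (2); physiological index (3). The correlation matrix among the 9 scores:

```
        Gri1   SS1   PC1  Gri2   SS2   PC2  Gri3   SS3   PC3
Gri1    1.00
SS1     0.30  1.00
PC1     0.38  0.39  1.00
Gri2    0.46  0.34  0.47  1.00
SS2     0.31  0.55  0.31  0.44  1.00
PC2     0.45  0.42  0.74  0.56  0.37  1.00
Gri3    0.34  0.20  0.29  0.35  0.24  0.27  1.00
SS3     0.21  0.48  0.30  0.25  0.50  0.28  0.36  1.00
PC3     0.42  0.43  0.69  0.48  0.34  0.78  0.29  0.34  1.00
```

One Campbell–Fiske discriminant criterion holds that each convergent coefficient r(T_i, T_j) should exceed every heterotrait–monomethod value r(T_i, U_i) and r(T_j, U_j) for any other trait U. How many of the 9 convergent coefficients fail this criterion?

Convergent coefficients and their comparison sets:
Gri (methods 1·2): 0.46 vs {0.30, 0.44, 0.38, 0.56} → fail.
Gri (methods 1·3): 0.34 vs {0.30, 0.36, 0.38, 0.29} → fail.
Gri (methods 2·3): 0.35 vs {0.44, 0.36, 0.56, 0.29} → fail.
SS (methods 1·2): 0.55 vs {0.30, 0.44, 0.39, 0.37} → pass.
SS (methods 1·3): 0.48 vs {0.30, 0.36, 0.39, 0.34} → pass.
SS (methods 2·3): 0.50 vs {0.44, 0.36, 0.37, 0.34} → pass.
PC (methods 1·2): 0.74 vs {0.38, 0.56, 0.39, 0.37} → pass.
PC (methods 1·3): 0.69 vs {0.38, 0.29, 0.39, 0.34} → pass.
PC (methods 2·3): 0.78 vs {0.56, 0.29, 0.37, 0.34} → pass.
3 of 9 fail.

3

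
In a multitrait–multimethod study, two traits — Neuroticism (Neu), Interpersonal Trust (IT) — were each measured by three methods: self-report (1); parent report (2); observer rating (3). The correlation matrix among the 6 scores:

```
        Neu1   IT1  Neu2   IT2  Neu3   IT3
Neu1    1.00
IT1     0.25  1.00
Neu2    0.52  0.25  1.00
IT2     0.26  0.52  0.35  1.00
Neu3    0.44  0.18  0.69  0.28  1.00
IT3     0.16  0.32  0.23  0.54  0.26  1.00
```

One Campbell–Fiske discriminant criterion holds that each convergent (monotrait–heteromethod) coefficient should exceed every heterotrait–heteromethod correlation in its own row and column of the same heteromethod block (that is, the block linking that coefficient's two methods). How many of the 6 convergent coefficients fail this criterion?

Each convergent coefficient versus the relevant comparison correlations:
Neu (methods 1·2): 0.52 vs {0.26, 0.25} → pass.
Neu (methods 1·3): 0.44 vs {0.16, 0.18} → pass.
Neu (methods 2·3): 0.69 vs {0.23, 0.28} → pass.
IT (methods 1·2): 0.52 vs {0.25, 0.26} → pass.
IT (methods 1·3): 0.32 vs {0.18, 0.16} → pass.
IT (methods 2·3): 0.54 vs {0.28, 0.23} → pass.
0 of 6 fail.

0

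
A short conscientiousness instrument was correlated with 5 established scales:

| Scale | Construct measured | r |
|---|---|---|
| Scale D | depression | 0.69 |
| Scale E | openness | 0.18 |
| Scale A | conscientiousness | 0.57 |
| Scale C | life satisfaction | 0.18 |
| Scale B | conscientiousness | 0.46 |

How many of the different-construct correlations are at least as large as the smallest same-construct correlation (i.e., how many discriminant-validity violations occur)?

Convergent (same construct = conscientiousness): Scale A, Scale B.
Smallest convergent = 0.46. Discriminant values: 0.69, 0.18, 0.18; count ≥ 0.46 → 1.

1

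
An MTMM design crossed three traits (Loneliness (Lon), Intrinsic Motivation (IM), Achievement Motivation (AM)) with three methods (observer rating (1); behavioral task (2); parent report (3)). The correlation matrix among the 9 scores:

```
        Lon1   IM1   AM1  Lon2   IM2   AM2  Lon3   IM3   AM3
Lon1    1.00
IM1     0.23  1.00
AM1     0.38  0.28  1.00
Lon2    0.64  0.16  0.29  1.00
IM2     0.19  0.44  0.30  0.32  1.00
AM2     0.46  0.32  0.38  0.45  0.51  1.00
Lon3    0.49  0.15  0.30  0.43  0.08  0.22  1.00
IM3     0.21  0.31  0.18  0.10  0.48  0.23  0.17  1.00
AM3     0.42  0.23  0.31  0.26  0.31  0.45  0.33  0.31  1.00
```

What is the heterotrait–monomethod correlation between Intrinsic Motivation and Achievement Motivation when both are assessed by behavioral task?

Different traits, same method: r(IM2, AM2) = 0.51.

0.51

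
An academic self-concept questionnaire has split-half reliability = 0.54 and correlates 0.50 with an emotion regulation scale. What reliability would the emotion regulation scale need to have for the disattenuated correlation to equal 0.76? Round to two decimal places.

0.80

r_true = r_obs / √(r_xx · r_yy) ⇒ 0.76 = 0.50 / √(0.54 · r_yy).
√(0.54 · r_yy) = 0.50 / 0.76 = 0.6579; 0.54 · r_yy = 0.4328; r_yy = 0.4328 / 0.54 ≈ 0.80.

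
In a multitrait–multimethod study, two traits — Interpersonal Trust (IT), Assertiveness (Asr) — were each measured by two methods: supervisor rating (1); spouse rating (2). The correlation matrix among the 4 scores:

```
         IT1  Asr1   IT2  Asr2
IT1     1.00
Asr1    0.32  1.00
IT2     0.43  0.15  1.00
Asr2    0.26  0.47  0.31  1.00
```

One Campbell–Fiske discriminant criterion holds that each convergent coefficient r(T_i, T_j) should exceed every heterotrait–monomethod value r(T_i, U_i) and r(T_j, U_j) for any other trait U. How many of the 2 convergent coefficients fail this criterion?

Each convergent coefficient versus the relevant comparison correlations:
IT (methods 1·2): 0.43 vs {0.32, 0.31} → pass.
Asr (methods 1·2): 0.47 vs {0.32, 0.31} → pass.
0 of 2 fail.

0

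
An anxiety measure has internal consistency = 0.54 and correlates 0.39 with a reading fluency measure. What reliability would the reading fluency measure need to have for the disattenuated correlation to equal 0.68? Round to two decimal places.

0.61

r_true = r_obs / √(r_xx · r_yy) ⇒ 0.68 = 0.39 / √(0.54 · r_yy).
√(0.54 · r_yy) = 0.39 / 0.68 = 0.5735; 0.54 · r_yy = 0.3289; r_yy = 0.3289 / 0.54 ≈ 0.61.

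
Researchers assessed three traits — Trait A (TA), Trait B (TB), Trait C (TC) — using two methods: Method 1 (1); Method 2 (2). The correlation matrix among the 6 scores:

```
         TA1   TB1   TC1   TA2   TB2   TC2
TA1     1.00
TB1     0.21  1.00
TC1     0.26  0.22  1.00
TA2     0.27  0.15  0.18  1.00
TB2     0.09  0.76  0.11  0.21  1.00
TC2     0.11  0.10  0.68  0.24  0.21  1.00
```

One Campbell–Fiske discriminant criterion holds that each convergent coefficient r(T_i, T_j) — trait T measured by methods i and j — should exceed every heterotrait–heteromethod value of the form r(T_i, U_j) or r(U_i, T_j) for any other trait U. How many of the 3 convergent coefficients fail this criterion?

0

Convergent coefficients and their comparison sets:
TA (methods 1·2): 0.27 vs {0.09, 0.15, 0.11, 0.18} → pass.
TB (methods 1·2): 0.76 vs {0.15, 0.09, 0.10, 0.11} → pass.
TC (methods 1·2): 0.68 vs {0.18, 0.11, 0.11, 0.10} → pass.
0 of 3 fail.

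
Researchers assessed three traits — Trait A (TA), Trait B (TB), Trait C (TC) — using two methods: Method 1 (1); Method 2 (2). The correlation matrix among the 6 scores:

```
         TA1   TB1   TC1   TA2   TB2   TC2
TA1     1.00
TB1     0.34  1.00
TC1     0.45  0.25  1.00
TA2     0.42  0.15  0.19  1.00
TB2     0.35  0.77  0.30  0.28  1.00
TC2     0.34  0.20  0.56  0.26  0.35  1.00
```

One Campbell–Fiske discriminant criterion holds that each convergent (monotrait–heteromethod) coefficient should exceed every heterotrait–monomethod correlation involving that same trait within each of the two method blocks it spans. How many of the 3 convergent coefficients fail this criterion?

Checking each validity diagonal entry against its comparison values:
TA (methods 1·2): 0.42 vs {0.34, 0.28, 0.45, 0.26} → fail.
TB (methods 1·2): 0.77 vs {0.34, 0.28, 0.25, 0.35} → pass.
TC (methods 1·2): 0.56 vs {0.45, 0.26, 0.25, 0.35} → pass.
1 of 3 fail.

1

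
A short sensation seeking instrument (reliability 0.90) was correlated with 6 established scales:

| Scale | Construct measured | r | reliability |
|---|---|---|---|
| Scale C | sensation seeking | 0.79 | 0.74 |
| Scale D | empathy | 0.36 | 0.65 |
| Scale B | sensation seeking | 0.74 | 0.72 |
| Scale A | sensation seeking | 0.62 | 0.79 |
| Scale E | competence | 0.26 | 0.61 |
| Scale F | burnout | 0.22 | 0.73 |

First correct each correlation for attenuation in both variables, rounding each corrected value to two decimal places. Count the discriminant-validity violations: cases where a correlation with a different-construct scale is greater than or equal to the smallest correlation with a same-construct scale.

Disattenuated r (r / √(r_scale · r_new)):
  Scale C (conv): 0.79 / √(0.74·0.90) = 0.97
  Scale D (disc): 0.36 / √(0.65·0.90) = 0.47
  Scale B (conv): 0.74 / √(0.72·0.90) = 0.92
  Scale A (conv): 0.62 / √(0.79·0.90) = 0.74
  Scale E (disc): 0.26 / √(0.61·0.90) = 0.35
  Scale F (disc): 0.22 / √(0.73·0.90) = 0.27
Smallest convergent = 0.74. Discriminant values: 0.47, 0.35, 0.27; count ≥ 0.74 → 0.

0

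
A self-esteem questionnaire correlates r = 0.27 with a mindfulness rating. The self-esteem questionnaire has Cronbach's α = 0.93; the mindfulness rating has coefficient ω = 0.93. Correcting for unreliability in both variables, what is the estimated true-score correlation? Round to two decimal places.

r_true = r_obs / √(r_xx · r_yy) = 0.27 / √(0.93 × 0.93) = 0.27 / √0.8649 = 0.27 / 0.9300 ≈ 0.29.

0.29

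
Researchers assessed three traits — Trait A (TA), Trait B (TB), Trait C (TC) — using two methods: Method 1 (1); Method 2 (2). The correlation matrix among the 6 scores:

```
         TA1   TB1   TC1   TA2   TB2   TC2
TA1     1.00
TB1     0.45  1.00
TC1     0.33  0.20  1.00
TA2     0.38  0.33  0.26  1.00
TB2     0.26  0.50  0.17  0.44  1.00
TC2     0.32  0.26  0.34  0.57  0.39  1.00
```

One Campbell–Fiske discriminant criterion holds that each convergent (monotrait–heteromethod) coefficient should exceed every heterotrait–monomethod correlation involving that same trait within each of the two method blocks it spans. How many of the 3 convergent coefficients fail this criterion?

Checking each validity diagonal entry against its comparison values:
TA (methods 1·2): 0.38 vs {0.45, 0.44, 0.33, 0.57} → fail.
TB (methods 1·2): 0.50 vs {0.45, 0.44, 0.20, 0.39} → pass.
TC (methods 1·2): 0.34 vs {0.33, 0.57, 0.20, 0.39} → fail.
2 of 3 fail.

2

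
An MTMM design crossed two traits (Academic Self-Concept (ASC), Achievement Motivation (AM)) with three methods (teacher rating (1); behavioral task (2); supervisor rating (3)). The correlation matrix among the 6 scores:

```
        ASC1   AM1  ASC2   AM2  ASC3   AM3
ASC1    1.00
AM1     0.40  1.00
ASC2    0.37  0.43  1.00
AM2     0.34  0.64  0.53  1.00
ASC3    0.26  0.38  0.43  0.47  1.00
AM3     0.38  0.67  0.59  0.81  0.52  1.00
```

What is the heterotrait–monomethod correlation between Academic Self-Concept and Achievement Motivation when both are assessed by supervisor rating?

0.52

Different traits, same method: r(ASC3, AM3) = 0.52.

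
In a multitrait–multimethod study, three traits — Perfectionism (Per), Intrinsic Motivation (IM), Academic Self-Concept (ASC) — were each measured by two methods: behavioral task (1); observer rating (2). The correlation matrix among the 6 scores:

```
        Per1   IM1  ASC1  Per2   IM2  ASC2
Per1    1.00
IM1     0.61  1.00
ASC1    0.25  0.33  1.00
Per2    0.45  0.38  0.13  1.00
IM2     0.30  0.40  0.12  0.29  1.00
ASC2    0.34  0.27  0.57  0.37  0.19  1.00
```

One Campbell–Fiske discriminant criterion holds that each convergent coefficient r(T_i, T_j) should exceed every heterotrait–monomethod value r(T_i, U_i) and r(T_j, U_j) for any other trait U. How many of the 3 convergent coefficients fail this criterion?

Each convergent coefficient versus the relevant comparison correlations:
Per (methods 1·2): 0.45 vs {0.61, 0.29, 0.25, 0.37} → fail.
IM (methods 1·2): 0.40 vs {0.61, 0.29, 0.33, 0.19} → fail.
ASC (methods 1·2): 0.57 vs {0.25, 0.37, 0.33, 0.19} → pass.
2 of 3 fail.

2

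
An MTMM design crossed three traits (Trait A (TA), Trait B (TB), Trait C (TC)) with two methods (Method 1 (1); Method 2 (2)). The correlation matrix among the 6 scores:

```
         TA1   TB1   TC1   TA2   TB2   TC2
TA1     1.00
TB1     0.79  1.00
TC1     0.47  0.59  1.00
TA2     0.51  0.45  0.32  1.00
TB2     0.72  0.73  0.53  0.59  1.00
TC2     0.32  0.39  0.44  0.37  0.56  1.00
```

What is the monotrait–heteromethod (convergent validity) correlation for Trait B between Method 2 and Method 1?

Same trait (TB), different methods: r(TB2, TB1) = 0.73.

0.73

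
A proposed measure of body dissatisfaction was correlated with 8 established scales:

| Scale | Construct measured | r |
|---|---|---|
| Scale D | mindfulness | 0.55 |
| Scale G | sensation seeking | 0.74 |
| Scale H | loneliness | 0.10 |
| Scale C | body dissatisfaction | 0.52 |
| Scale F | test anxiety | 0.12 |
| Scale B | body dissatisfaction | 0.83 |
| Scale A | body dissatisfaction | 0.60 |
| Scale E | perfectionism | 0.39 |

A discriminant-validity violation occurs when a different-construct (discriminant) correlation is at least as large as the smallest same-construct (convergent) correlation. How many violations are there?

2

Convergent (same construct = body dissatisfaction): Scale C, Scale B, Scale A.
Smallest convergent = 0.52. Discriminant values: 0.55, 0.74, 0.10, 0.12, 0.39; count ≥ 0.52 → 2.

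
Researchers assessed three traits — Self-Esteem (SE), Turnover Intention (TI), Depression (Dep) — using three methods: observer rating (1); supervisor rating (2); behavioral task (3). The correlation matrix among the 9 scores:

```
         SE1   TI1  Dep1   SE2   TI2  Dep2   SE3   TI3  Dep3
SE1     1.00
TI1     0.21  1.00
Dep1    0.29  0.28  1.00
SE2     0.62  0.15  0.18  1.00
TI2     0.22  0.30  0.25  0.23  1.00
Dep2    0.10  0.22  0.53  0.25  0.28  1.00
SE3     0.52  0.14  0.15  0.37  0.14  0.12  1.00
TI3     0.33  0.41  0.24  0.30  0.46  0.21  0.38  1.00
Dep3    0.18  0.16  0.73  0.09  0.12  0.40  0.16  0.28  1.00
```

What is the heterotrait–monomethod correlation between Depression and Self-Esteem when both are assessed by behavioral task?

Different traits, same method: r(Dep3, SE3) = 0.16.

0.16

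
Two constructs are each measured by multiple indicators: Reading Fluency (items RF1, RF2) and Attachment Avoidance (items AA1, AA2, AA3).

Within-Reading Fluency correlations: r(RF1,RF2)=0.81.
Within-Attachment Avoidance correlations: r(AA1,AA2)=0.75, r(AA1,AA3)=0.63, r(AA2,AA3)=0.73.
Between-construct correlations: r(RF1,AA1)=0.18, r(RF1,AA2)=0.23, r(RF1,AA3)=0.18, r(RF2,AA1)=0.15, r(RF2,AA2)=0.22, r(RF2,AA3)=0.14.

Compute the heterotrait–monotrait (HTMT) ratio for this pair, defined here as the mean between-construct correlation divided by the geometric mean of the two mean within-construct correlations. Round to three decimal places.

0.243

Mean heterotrait r = 1.10/6 = 0.1833.
Mean within-RF = 0.81/1 = 0.8100; mean within-AA = 2.11/3 = 0.7033.
Geometric mean = √(0.8100 × 0.7033) = 0.7548.
HTMT = 0.1833 / 0.7548 = 0.243.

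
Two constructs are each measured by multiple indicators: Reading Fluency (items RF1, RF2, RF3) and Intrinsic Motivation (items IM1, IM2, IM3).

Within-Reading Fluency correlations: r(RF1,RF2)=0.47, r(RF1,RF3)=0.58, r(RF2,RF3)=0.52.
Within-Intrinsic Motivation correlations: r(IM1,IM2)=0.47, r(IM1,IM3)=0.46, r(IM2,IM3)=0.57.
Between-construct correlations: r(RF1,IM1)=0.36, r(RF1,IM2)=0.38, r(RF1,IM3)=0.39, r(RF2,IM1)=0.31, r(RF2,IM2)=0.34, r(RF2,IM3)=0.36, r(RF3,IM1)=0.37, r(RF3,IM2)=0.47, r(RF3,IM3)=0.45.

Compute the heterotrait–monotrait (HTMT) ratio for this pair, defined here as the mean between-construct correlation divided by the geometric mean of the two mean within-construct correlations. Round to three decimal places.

Mean between = 3.43/9 = 0.3811.
Mean within-RF = 1.57/3 = 0.5233; mean within-IM = 1.50/3 = 0.5000.
Geometric mean = √(0.5233 × 0.5000) = 0.5115.
HTMT = 0.3811 / 0.5115 = 0.745.

0.745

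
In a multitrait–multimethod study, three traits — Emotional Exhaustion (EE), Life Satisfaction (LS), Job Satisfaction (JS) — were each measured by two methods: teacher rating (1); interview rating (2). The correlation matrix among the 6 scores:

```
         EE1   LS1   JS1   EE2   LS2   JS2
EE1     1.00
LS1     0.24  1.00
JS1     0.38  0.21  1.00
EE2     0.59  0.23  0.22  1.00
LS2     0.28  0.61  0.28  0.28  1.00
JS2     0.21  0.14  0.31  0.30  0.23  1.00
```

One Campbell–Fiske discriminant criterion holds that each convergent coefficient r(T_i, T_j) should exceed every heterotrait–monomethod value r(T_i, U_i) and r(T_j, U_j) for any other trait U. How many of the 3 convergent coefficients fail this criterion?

1

Checking each validity diagonal entry against its comparison values:
EE (methods 1·2): 0.59 vs {0.24, 0.28, 0.38, 0.30} → pass.
LS (methods 1·2): 0.61 vs {0.24, 0.28, 0.21, 0.23} → pass.
JS (methods 1·2): 0.31 vs {0.38, 0.30, 0.21, 0.23} → fail.
1 of 3 fail.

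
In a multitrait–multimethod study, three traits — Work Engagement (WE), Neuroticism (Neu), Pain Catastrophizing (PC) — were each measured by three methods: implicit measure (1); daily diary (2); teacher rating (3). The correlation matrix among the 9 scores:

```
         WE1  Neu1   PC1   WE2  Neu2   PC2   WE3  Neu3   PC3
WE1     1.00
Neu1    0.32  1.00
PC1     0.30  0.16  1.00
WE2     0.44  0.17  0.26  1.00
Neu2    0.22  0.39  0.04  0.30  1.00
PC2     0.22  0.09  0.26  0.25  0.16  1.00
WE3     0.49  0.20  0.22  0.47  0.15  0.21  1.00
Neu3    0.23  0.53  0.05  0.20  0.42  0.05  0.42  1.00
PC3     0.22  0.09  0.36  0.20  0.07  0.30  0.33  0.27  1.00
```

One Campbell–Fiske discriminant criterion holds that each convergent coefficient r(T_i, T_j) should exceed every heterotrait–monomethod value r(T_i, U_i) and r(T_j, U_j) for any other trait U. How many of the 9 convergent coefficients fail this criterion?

Convergent coefficients and their comparison sets:
WE (methods 1·2): 0.44 vs {0.32, 0.30, 0.30, 0.25} → pass.
WE (methods 1·3): 0.49 vs {0.32, 0.42, 0.30, 0.33} → pass.
WE (methods 2·3): 0.47 vs {0.30, 0.42, 0.25, 0.33} → pass.
Neu (methods 1·2): 0.39 vs {0.32, 0.30, 0.16, 0.16} → pass.
Neu (methods 1·3): 0.53 vs {0.32, 0.42, 0.16, 0.27} → pass.
Neu (methods 2·3): 0.42 vs {0.30, 0.42, 0.16, 0.27} → fail.
PC (methods 1·2): 0.26 vs {0.30, 0.25, 0.16, 0.16} → fail.
PC (methods 1·3): 0.36 vs {0.30, 0.33, 0.16, 0.27} → pass.
PC (methods 2·3): 0.30 vs {0.25, 0.33, 0.16, 0.27} → fail.
3 of 9 fail.

3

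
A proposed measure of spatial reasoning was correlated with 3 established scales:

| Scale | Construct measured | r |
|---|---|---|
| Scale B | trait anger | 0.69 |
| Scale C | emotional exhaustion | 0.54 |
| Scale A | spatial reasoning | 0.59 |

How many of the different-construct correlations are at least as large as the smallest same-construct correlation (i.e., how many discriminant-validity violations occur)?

Convergent (same construct = spatial reasoning): Scale A.
Smallest convergent = 0.59. Discriminant values: 0.69, 0.54; count ≥ 0.59 → 1.

1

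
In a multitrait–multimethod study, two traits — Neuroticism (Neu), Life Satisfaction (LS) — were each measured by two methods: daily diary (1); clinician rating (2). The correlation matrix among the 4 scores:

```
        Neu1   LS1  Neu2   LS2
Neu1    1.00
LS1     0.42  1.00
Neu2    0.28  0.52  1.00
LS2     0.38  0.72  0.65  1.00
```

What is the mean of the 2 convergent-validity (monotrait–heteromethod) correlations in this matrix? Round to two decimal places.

0.50

Convergent values: 0.28, 0.72; mean = 1.00/2 = 0.50.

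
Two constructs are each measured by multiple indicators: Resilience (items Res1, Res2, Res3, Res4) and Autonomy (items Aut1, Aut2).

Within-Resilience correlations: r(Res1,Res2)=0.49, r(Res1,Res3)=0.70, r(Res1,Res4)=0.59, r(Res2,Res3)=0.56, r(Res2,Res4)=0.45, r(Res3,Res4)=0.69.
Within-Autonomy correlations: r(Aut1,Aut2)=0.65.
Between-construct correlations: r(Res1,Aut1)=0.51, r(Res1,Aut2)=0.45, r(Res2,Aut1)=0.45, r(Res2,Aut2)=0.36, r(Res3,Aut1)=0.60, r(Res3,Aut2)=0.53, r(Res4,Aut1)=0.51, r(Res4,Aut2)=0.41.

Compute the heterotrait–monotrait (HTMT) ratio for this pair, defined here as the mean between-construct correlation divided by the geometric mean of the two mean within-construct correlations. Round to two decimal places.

0.78

Mean between = 3.82/8 = 0.4775.
Mean within-Res = 3.48/6 = 0.5800; mean within-Aut = 0.65/1 = 0.6500.
Geometric mean = √(0.5800 × 0.6500) = 0.6140.
HTMT = 0.4775 / 0.6140 = 0.78.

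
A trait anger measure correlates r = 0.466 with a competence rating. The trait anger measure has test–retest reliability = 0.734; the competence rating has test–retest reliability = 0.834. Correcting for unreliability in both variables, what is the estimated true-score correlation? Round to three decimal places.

r_true = r_obs / √(r_xx · r_yy) = 0.466 / √(0.734 × 0.834) = 0.466 / √0.612156 = 0.466 / 0.7824 ≈ 0.596.

0.596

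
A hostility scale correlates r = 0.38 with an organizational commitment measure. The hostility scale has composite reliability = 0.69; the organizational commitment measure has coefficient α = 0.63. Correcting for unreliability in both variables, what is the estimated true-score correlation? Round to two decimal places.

0.58

r_true = r_obs / √(r_xx · r_yy) = 0.38 / √(0.69 × 0.63) = 0.38 / √0.4347 = 0.38 / 0.6593 ≈ 0.58.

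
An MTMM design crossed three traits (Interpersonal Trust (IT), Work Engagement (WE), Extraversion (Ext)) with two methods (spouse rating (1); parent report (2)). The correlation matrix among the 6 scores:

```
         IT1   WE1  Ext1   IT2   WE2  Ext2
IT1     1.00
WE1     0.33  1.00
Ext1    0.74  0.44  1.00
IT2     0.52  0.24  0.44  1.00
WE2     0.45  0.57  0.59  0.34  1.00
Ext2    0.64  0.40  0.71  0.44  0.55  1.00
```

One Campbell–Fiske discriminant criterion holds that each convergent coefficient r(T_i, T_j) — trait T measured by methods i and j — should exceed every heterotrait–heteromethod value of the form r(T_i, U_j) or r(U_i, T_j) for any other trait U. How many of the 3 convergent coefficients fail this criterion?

2

Convergent coefficients and their comparison sets:
IT (methods 1·2): 0.52 vs {0.45, 0.24, 0.64, 0.44} → fail.
WE (methods 1·2): 0.57 vs {0.24, 0.45, 0.40, 0.59} → fail.
Ext (methods 1·2): 0.71 vs {0.44, 0.64, 0.59, 0.40} → pass.
2 of 3 fail.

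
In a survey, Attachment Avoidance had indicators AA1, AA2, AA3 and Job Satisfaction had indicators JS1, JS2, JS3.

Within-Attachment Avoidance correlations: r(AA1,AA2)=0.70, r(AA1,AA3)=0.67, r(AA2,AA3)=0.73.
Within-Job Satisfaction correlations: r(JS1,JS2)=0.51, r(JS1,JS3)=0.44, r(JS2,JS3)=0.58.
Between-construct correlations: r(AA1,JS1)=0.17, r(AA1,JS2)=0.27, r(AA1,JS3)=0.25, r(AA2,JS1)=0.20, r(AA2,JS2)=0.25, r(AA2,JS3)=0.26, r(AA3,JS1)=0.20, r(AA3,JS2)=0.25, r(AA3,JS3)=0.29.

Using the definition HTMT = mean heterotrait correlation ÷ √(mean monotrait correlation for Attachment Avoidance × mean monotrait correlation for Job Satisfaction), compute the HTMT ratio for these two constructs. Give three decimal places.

0.398

Mean between = 2.14/9 = 0.2378.
Mean within-AA = 2.10/3 = 0.7000; mean within-JS = 1.53/3 = 0.5100.
Geometric mean = √(0.7000 × 0.5100) = 0.5975.
HTMT = 0.2378 / 0.5975 = 0.398.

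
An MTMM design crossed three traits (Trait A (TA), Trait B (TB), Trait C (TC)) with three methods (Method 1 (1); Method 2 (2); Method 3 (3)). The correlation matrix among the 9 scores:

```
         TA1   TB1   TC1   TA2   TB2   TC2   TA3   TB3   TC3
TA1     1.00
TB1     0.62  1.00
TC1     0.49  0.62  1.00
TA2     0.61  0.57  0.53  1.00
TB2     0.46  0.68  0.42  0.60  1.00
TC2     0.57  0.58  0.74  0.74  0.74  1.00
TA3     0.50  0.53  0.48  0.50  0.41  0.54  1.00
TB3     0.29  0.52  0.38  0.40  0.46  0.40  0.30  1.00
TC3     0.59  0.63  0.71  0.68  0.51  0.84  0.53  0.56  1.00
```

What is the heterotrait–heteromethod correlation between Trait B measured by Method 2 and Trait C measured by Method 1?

Different traits and methods: r(TB2, TC1) = 0.42.

0.42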